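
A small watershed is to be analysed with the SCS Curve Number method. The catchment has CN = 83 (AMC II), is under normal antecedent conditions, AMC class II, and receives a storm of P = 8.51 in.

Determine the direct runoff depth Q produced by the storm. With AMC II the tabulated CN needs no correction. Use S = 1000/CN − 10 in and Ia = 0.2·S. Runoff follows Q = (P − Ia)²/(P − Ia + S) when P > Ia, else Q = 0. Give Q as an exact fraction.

Q = 4520276289/699133900 in ≈ 6.466 in

CN(II) = 83; AMC II needs no correction.
Max retention: S = 1000/83 − 10 = 170/83 in (≈ 2.048 in)
Initial abstraction Ia = S/5 = (170/83)/5 = 34/83 ≈ 0.410 in
Since P=8.510 > Ia=0.410: effective rainfall P−Ia = 67233/8300 in
Runoff Q = (P−Ia)²/(P−Ia+S) = (8.100)²/(8.100+2.048) = 4520276289/699133900 ≈ 6.466 in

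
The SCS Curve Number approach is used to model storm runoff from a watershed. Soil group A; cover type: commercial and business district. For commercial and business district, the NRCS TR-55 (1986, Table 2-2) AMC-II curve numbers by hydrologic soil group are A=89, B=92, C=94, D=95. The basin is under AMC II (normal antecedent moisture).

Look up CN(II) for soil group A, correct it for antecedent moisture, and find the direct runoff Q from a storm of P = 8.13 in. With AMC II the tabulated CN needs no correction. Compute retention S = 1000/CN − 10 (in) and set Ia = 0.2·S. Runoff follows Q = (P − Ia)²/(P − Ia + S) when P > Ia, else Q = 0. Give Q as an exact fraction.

NRCS table: commercial and business district, soil group A → CN(II) = 89
AMC II — tabulated CN = 89 applies directly.
Retention S: 1000/CN − 10 with CN=89.000 → S = 110/89 ≈ 1.236 in
Initial abstraction Ia = S/5 = (110/89)/5 = 22/89 ≈ 0.247 in
Excess rainfall: 8.130 − 0.247 = 7.883 in; P > Ia so Q > 0
Q: (70157/8900)² ÷ (81157/8900) = 4922004649/722297300 in (≈ 6.814 in)

Q = 4922004649/722297300 in ≈ 6.814 in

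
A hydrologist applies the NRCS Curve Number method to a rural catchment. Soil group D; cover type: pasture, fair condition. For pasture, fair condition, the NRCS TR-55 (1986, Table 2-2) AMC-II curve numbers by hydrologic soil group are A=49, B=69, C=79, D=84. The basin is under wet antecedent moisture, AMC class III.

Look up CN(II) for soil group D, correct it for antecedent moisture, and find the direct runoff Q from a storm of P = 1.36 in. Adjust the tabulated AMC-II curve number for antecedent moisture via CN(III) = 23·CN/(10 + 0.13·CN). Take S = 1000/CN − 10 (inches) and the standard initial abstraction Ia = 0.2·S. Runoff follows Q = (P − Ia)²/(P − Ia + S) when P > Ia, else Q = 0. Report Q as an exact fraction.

Q = 103997042/147447825 in ≈ 0.705 in

NRCS table: pasture, fair condition, soil group D → CN(II) = 84
Wet (AMC III): CN(III) = 23·84/(10 + 0.13·84) = 1932/(523/25) = 48300/523 ≈ 92.352
S = 1000/(48300/523) − 10 = 400/483 in ≈ 0.828 in
Initial abstraction Ia = S/5 = (400/483)/5 = 80/483 ≈ 0.166 in
Since P=1.360 > Ia=0.166: effective rainfall P−Ia = 14422/12075 in
Runoff Q = (P−Ia)²/(P−Ia+S) = (1.194)²/(1.194+0.828) = 103997042/147447825 ≈ 0.705 in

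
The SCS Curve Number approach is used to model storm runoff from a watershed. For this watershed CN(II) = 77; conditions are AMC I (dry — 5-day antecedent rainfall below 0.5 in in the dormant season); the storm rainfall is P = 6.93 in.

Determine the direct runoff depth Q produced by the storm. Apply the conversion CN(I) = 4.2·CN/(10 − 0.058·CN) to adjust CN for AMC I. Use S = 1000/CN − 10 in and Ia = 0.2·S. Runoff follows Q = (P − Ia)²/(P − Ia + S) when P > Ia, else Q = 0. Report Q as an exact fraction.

Dry (AMC I): CN(I) = 4.2·77/(10 − 0.058·77) = (1617/5)/(2767/500) = 161700/2767 ≈ 58.439
S = 1000/(161700/2767) − 10 = 11500/1617 in ≈ 7.112 in
Ia = 0.2S: 0.2·7.112 = 1.422 in (exactly 2300/1617)
Since P=6.930 > Ia=1.422: effective rainfall P−Ia = 890581/161700 in
Q: (890581/161700)² ÷ (2040581/161700) = 793134517561/329961947700 in (≈ 2.404 in)

Q = 793134517561/329961947700 in ≈ 2.404 in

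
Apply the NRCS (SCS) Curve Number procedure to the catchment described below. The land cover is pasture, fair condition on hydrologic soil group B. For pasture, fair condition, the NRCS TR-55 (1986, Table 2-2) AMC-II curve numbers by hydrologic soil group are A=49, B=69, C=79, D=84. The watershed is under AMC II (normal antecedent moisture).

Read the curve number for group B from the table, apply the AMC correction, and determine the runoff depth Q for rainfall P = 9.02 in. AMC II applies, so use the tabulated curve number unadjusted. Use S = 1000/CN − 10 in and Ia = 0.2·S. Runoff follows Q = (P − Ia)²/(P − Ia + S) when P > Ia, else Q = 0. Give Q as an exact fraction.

NRCS table: pasture, fair condition, soil group B → CN(II) = 69
AMC II — tabulated CN = 69 applies directly.
S = 1000/69 − 10 = 310/69 in ≈ 4.493 in
Ia = 0.2S: 0.2·4.493 = 0.899 in (exactly 62/69)
Excess rainfall: 9.020 − 0.899 = 8.121 in; P > Ia so Q > 0
Q = (28019/3450)²/((28019/3450) + 310/69) = (785064361/11902500)/(43519/3450) = 785064361/150140550 in ≈ 5.229 in

Q = 785064361/150140550 in ≈ 5.229 in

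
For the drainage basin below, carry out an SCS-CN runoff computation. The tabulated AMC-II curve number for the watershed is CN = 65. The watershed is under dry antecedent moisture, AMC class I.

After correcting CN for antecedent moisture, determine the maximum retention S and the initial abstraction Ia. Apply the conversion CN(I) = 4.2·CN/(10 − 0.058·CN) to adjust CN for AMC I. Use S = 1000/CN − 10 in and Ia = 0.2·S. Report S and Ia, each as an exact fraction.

Adjust CN=65 to AMC I: 4.2·65/(10 − 0.058·65) → 273 ÷ (623/100) = 3900/89 ≈ 43.820
Retention S: 1000/CN − 10 with CN=43.820 → S = 500/39 ≈ 12.821 in
Ia = 0.2·(500/39) = 100/39 in ≈ 2.564 in

S = 500/39 in ≈ 12.821 in; Ia = 100/39 in ≈ 2.564 in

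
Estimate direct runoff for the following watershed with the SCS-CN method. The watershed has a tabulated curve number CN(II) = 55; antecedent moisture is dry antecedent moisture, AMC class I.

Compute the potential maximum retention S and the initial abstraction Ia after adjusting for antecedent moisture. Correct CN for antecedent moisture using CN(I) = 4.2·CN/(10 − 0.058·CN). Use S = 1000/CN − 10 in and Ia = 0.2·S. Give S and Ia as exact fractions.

S = 1500/77 in ≈ 19.481 in; Ia = 300/77 in ≈ 3.896 in

Adjust CN=55 to AMC I: 4.2·55/(10 − 0.058·55) → 231 ÷ (681/100) = 7700/227 ≈ 33.921
Max retention: S = 1000/(7700/227) − 10 = 1500/77 in (≈ 19.481 in)
Ia = 0.2·(1500/77) = 300/77 in ≈ 3.896 in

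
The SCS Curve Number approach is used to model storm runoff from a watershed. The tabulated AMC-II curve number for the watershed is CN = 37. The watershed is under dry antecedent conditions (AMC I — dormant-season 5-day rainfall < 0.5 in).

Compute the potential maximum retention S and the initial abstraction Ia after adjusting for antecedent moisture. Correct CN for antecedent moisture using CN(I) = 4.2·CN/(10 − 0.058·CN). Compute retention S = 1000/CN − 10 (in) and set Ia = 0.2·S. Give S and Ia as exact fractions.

S = 1500/37 in ≈ 40.541 in; Ia = 300/37 in ≈ 8.108 in

CN(I) from CN(II)=37: (4.2·37)/(10 − 0.058·37) = 3700/187 ≈ 19.786
Max retention: S = 1000/(3700/187) − 10 = 1500/37 in (≈ 40.541 in)
Ia = 0.2S: 0.2·40.541 = 8.108 in (exactly 300/37)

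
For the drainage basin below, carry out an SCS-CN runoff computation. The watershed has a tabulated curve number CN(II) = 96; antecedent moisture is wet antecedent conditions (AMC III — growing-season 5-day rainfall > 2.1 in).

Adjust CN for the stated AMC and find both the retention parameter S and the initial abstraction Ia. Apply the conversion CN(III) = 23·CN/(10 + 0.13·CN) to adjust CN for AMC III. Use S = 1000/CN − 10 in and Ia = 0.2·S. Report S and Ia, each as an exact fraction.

S = 25/138 in ≈ 0.181 in; Ia = 5/138 in ≈ 0.036 in

Wet (AMC III): CN(III) = 23·96/(10 + 0.13·96) = 2208/(562/25) = 27600/281 ≈ 98.221
Max retention: S = 1000/(27600/281) − 10 = 25/138 in (≈ 0.181 in)
Ia = 0.2·(25/138) = 5/138 in ≈ 0.036 in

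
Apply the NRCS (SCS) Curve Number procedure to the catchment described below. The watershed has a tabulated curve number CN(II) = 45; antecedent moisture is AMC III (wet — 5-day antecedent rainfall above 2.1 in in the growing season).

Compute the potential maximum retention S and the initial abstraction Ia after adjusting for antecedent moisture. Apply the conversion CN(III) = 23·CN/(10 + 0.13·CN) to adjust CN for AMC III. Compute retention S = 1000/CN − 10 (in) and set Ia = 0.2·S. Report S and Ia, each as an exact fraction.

Wet (AMC III): CN(III) = 23·45/(10 + 0.13·45) = 1035/(317/20) = 20700/317 ≈ 65.300
Max retention: S = 1000/(20700/317) − 10 = 1100/207 in (≈ 5.314 in)
Ia = 0.2·(1100/207) = 220/207 in ≈ 1.063 in

S = 1100/207 in ≈ 5.314 in; Ia = 220/207 in ≈ 1.063 in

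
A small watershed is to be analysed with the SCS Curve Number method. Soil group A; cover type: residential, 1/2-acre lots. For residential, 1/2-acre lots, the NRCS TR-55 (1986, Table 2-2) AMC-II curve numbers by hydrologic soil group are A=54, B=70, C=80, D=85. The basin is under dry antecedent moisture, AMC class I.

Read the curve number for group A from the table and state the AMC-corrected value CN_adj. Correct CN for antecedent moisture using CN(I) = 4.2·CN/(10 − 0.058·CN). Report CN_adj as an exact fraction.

NRCS table: residential, 1/2-acre lots, soil group A → CN(II) = 54
CN(I) from CN(II)=54: (4.2·54)/(10 − 0.058·54) = 56700/1717 ≈ 33.023

CN_adj = 56700/1717 ≈ 33.023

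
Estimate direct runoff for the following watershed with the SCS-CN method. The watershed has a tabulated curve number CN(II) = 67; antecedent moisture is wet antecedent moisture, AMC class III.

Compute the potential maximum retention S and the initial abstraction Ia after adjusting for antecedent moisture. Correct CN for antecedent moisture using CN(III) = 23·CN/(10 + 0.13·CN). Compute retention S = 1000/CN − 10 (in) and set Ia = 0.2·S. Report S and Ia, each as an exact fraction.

S = 3300/1541 in ≈ 2.141 in; Ia = 660/1541 in ≈ 0.428 in

Adjust CN=67 to AMC III: 23·67/(10 + 0.13·67) → 1541 ÷ (1871/100) = 154100/1871 ≈ 82.362
Retention S: 1000/CN − 10 with CN=82.362 → S = 3300/1541 ≈ 2.141 in
Ia = 0.2·(3300/1541) = 660/1541 in ≈ 0.428 in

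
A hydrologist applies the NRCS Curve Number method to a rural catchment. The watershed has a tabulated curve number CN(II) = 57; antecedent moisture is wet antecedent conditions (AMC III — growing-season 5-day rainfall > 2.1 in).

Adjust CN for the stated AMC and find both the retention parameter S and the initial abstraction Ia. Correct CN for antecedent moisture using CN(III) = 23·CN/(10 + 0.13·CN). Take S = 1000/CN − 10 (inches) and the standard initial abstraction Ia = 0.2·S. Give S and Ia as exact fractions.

CN(III) from CN(II)=57: (23·57)/(10 + 0.13·57) = 131100/1741 ≈ 75.302
Max retention: S = 1000/(131100/1741) − 10 = 4300/1311 in (≈ 3.280 in)
Ia = 0.2·(4300/1311) = 860/1311 in ≈ 0.656 in

S = 4300/1311 in ≈ 3.280 in; Ia = 860/1311 in ≈ 0.656 in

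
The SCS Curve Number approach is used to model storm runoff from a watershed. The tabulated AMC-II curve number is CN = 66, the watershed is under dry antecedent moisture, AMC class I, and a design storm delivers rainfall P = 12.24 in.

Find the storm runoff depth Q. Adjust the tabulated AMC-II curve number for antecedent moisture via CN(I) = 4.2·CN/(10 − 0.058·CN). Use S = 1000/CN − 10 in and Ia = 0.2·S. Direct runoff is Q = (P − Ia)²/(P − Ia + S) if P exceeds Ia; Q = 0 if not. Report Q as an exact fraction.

Dry (AMC I): CN(I) = 4.2·66/(10 − 0.058·66) = (1386/5)/(1543/250) = 69300/1543 ≈ 44.913
Max retention: S = 1000/(69300/1543) − 10 = 8500/693 in (≈ 12.266 in)
Ia = 0.2S: 0.2·12.266 = 2.453 in (exactly 1700/693)
Excess rainfall: 12.240 − 2.453 = 9.787 in; P > Ia so Q > 0
Q: (169558/17325)² ÷ (382058/17325) = 49740338/11451825 in (≈ 4.343 in)

Q = 49740338/11451825 in ≈ 4.343 in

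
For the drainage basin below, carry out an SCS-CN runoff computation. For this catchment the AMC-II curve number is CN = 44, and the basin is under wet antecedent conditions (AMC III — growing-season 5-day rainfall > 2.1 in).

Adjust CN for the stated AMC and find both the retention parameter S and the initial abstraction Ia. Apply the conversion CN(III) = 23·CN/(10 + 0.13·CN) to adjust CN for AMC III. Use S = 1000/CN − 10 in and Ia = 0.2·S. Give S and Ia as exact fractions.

Adjust CN=44 to AMC III: 23·44/(10 + 0.13·44) → 1012 ÷ (393/25) = 25300/393 ≈ 64.377
Max retention: S = 1000/(25300/393) − 10 = 1400/253 in (≈ 5.534 in)
Ia = 0.2S: 0.2·5.534 = 1.107 in (exactly 280/253)

S = 1400/253 in ≈ 5.534 in; Ia = 280/253 in ≈ 1.107 in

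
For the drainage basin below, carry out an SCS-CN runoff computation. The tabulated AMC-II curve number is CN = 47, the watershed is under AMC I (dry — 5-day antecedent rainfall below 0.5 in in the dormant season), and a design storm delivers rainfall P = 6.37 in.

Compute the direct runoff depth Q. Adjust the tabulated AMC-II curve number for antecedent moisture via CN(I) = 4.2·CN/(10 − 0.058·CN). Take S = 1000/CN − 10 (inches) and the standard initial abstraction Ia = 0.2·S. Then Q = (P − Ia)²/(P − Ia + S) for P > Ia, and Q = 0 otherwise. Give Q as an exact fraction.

Q = 9745440961/271298565300 in ≈ 0.036 in

Adjust CN=47 to AMC I: 4.2·47/(10 − 0.058·47) → (987/5) ÷ (3637/500) = 98700/3637 ≈ 27.138
Retention S: 1000/CN − 10 with CN=27.138 → S = 26500/987 ≈ 26.849 in
Initial abstraction Ia = S/5 = (26500/987)/5 = 5300/987 ≈ 5.370 in
Excess rainfall: 6.370 − 5.370 = 1.000 in; P > Ia so Q > 0
Runoff Q = (P−Ia)²/(P−Ia+S) = (1.000)²/(1.000+26.849) = 9745440961/271298565300 ≈ 0.036 in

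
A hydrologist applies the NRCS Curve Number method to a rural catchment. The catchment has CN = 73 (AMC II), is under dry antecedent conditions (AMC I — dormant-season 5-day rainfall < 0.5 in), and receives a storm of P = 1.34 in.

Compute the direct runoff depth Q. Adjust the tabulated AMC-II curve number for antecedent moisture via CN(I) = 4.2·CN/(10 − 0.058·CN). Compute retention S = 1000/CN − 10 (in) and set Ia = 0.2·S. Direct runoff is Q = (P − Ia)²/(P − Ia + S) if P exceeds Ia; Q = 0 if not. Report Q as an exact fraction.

Dry (AMC I): CN(I) = 4.2·73/(10 − 0.058·73) = (1533/5)/(2883/500) = 51100/961 ≈ 53.174
S = 1000/(51100/961) − 10 = 4500/511 in ≈ 8.806 in
Ia = 0.2·(4500/511) = 900/511 in ≈ 1.761 in
P = 1.340 ≤ Ia = 1.761 in: entire storm abstracted, Q = 0.

Q = 0 in ≈ 0.000 in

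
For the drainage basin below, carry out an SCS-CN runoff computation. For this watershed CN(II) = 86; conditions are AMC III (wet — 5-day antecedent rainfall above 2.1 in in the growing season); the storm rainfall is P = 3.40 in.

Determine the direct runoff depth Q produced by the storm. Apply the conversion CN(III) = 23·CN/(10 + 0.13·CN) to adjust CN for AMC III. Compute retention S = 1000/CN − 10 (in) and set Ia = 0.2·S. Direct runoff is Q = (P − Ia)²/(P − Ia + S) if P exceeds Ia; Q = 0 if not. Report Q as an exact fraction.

Q = 259628769/96986285 in ≈ 2.677 in

Wet (AMC III): CN(III) = 23·86/(10 + 0.13·86) = 1978/(1059/50) = 98900/1059 ≈ 93.390
S = 1000/(98900/1059) − 10 = 700/989 in ≈ 0.708 in
Initial abstraction Ia = S/5 = (700/989)/5 = 140/989 ≈ 0.142 in
P − Ia = 3.400 − 0.142 = 16113/4945 ≈ 3.258 in (> 0, runoff occurs)
Q: (16113/4945)² ÷ (19613/4945) = 259628769/96986285 in (≈ 2.677 in)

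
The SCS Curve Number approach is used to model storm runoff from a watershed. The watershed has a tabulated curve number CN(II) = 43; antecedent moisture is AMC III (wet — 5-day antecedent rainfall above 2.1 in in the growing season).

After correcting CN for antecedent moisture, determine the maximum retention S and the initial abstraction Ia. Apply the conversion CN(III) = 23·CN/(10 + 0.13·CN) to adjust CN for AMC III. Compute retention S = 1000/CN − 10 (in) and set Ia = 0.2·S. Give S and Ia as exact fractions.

S = 5700/989 in ≈ 5.763 in; Ia = 1140/989 in ≈ 1.153 in

Adjust CN=43 to AMC III: 23·43/(10 + 0.13·43) → 989 ÷ (1559/100) = 98900/1559 ≈ 63.438
Retention S: 1000/CN − 10 with CN=63.438 → S = 5700/989 ≈ 5.763 in
Ia = 0.2·(5700/989) = 1140/989 in ≈ 1.153 in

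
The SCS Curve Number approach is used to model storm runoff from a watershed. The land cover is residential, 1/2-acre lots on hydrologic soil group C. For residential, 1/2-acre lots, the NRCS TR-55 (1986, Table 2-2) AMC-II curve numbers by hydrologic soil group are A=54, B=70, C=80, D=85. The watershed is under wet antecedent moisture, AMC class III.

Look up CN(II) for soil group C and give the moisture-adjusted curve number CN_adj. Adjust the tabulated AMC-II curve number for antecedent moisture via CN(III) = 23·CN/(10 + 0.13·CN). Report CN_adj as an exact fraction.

NRCS table: residential, 1/2-acre lots, soil group C → CN(II) = 80
CN(III) from CN(II)=80: (23·80)/(10 + 0.13·80) = 4600/51 ≈ 90.196

CN_adj = 4600/51 ≈ 90.196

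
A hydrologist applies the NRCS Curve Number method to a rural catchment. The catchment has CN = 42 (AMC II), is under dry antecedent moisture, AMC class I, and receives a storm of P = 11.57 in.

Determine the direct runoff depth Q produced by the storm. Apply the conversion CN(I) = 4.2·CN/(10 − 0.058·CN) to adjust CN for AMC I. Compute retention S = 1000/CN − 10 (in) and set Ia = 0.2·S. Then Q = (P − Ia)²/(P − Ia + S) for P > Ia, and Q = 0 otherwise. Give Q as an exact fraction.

Adjust CN=42 to AMC I: 4.2·42/(10 − 0.058·42) → (882/5) ÷ (1891/250) = 44100/1891 ≈ 23.321
S = 1000/(44100/1891) − 10 = 14500/441 in ≈ 32.880 in
Ia = 0.2·(14500/441) = 2900/441 in ≈ 6.576 in
Since P=11.570 > Ia=6.576: effective rainfall P−Ia = 220237/44100 in
Q = (220237/44100)²/((220237/44100) + 14500/441) = (48504336169/1944810000)/(1670237/44100) = 48504336169/73657451700 in ≈ 0.659 in

Q = 48504336169/73657451700 in ≈ 0.659 in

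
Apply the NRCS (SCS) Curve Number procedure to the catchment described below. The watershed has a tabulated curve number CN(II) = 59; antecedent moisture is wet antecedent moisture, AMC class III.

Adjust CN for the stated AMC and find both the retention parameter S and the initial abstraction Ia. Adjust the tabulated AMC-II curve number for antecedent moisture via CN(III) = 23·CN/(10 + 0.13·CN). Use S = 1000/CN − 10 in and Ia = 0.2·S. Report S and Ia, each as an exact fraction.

S = 4100/1357 in ≈ 3.021 in; Ia = 820/1357 in ≈ 0.604 in

Adjust CN=59 to AMC III: 23·59/(10 + 0.13·59) → 1357 ÷ (1767/100) = 135700/1767 ≈ 76.797
Retention S: 1000/CN − 10 with CN=76.797 → S = 4100/1357 ≈ 3.021 in
Ia = 0.2S: 0.2·3.021 = 0.604 in (exactly 820/1357)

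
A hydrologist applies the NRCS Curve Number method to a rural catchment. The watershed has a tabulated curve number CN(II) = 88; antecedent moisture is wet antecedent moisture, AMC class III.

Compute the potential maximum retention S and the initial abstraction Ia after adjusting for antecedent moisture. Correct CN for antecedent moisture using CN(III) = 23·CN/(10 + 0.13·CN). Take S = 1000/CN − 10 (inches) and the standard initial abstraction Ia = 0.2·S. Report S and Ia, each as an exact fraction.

S = 150/253 in ≈ 0.593 in; Ia = 30/253 in ≈ 0.119 in

Wet (AMC III): CN(III) = 23·88/(10 + 0.13·88) = 2024/(536/25) = 6325/67 ≈ 94.403
S = 1000/(6325/67) − 10 = 150/253 in ≈ 0.593 in
Ia = 0.2·(150/253) = 30/253 in ≈ 0.119 in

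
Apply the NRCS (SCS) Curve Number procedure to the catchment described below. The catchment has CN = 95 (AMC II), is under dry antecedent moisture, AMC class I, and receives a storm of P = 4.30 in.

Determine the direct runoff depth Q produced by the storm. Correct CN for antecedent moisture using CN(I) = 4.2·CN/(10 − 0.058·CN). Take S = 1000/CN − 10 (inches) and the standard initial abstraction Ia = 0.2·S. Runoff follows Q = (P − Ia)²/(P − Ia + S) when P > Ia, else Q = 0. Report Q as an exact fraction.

Q = 261048649/84416430 in ≈ 3.092 in

Dry (AMC I): CN(I) = 4.2·95/(10 − 0.058·95) = 399/(449/100) = 39900/449 ≈ 88.864
Max retention: S = 1000/(39900/449) − 10 = 500/399 in (≈ 1.253 in)
Ia = 0.2S: 0.2·1.253 = 0.251 in (exactly 100/399)
Since P=4.300 > Ia=0.251: effective rainfall P−Ia = 16157/3990 in
Q: (16157/3990)² ÷ (21157/3990) = 261048649/84416430 in (≈ 3.092 in)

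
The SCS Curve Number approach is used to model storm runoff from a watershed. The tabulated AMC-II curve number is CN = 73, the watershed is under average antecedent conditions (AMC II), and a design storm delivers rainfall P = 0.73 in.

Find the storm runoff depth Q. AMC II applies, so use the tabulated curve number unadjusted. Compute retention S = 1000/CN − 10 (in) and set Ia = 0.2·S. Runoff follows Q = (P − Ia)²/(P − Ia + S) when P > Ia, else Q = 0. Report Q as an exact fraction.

CN(II) = 73; AMC II needs no correction.
Max retention: S = 1000/73 − 10 = 270/73 in (≈ 3.699 in)
Ia = 0.2·(270/73) = 54/73 in ≈ 0.740 in
P = 0.730 ≤ Ia = 0.740 in: entire storm abstracted, Q = 0.

Q = 0 in ≈ 0.000 in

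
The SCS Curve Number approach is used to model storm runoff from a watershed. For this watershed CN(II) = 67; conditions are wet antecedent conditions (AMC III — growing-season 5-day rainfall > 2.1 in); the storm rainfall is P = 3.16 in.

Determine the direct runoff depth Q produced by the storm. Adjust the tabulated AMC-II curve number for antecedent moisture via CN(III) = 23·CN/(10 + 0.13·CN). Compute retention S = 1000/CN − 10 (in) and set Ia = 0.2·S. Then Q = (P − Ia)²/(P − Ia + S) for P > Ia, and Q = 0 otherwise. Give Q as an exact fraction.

Adjust CN=67 to AMC III: 23·67/(10 + 0.13·67) → 1541 ÷ (1871/100) = 154100/1871 ≈ 82.362
S = 1000/(154100/1871) − 10 = 3300/1541 in ≈ 2.141 in
Ia = 0.2S: 0.2·2.141 = 0.428 in (exactly 660/1541)
Since P=3.160 > Ia=0.428: effective rainfall P−Ia = 105239/38525 in
Runoff Q = (P−Ia)²/(P−Ia+S) = (2.732)²/(2.732+2.141) = 11075247121/7232644975 ≈ 1.531 in

Q = 11075247121/7232644975 in ≈ 1.531 in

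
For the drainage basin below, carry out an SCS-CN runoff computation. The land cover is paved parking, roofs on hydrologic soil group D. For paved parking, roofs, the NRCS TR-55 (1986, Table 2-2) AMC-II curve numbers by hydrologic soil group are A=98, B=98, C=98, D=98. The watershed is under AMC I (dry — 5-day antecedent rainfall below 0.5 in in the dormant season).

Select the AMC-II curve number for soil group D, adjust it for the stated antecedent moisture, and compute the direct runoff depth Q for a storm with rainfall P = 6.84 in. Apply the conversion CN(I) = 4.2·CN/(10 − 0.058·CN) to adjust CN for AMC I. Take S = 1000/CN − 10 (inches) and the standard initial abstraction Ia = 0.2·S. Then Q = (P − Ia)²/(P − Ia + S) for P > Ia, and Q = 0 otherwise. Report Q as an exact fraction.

Q = 30088024681/4783795275 in ≈ 6.290 in

NRCS table: paved parking, roofs, soil group D → CN(II) = 98
Adjust CN=98 to AMC I: 4.2·98/(10 − 0.058·98) → (2058/5) ÷ (1079/250) = 102900/1079 ≈ 95.366
Max retention: S = 1000/(102900/1079) − 10 = 500/1029 in (≈ 0.486 in)
Ia = 0.2·(500/1029) = 100/1029 in ≈ 0.097 in
P − Ia = 6.840 − 0.097 = 173459/25725 ≈ 6.743 in (> 0, runoff occurs)
Q: (173459/25725)² ÷ (185959/25725) = 30088024681/4783795275 in (≈ 6.290 in)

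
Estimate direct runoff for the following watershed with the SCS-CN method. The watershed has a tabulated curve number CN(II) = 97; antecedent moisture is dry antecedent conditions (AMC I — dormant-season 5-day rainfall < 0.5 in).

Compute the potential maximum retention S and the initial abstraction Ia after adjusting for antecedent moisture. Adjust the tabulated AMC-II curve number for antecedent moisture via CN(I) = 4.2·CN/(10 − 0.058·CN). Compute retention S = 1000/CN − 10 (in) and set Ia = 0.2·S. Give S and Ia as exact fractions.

Dry (AMC I): CN(I) = 4.2·97/(10 − 0.058·97) = (2037/5)/(2187/500) = 67900/729 ≈ 93.141
Retention S: 1000/CN − 10 with CN=93.141 → S = 500/679 ≈ 0.736 in
Ia = 0.2S: 0.2·0.736 = 0.147 in (exactly 100/679)

S = 500/679 in ≈ 0.736 in; Ia = 100/679 in ≈ 0.147 in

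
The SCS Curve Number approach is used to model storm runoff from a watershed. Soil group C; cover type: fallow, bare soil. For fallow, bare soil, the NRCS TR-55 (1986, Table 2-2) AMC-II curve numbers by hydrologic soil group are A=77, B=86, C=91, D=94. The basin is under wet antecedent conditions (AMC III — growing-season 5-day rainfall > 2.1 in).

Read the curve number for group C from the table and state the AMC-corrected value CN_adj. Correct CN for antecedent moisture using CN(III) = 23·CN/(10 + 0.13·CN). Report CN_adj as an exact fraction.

CN_adj = 209300/2183 ≈ 95.877

NRCS table: fallow, bare soil, soil group C → CN(II) = 91
Adjust CN=91 to AMC III: 23·91/(10 + 0.13·91) → 2093 ÷ (2183/100) = 209300/2183 ≈ 95.877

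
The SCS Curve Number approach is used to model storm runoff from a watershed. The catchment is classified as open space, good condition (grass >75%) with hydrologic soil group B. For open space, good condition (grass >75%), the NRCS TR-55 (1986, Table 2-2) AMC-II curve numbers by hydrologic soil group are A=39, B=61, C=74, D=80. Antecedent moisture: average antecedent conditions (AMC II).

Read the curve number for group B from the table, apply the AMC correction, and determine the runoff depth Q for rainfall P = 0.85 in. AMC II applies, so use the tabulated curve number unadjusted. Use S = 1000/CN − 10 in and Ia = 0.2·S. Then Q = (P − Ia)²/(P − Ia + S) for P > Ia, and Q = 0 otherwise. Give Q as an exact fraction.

NRCS table: open space, good condition (grass >75%), soil group B → CN(II) = 61
CN(II) = 61; AMC II needs no correction.
S = 1000/61 − 10 = 390/61 in ≈ 6.393 in
Ia = 0.2S: 0.2·6.393 = 1.279 in (exactly 78/61)
P = 0.850 ≤ Ia = 1.279 in: entire storm abstracted, Q = 0.

Q = 0 in ≈ 0.000 in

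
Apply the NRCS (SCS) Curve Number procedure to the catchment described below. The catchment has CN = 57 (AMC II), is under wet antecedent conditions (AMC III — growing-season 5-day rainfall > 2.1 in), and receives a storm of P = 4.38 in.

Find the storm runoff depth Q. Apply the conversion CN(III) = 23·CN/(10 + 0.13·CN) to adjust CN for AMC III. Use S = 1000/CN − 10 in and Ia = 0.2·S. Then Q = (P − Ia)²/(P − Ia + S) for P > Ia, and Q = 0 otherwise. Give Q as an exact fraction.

Wet (AMC III): CN(III) = 23·57/(10 + 0.13·57) = 1311/(1741/100) = 131100/1741 ≈ 75.302
S = 1000/(131100/1741) − 10 = 4300/1311 in ≈ 3.280 in
Ia = 0.2S: 0.2·3.280 = 0.656 in (exactly 860/1311)
P − Ia = 4.380 − 0.656 = 244109/65550 ≈ 3.724 in (> 0, runoff occurs)
Q = (244109/65550)²/((244109/65550) + 4300/1311) = (59589203881/4296802500)/(459109/65550) = 59589203881/30094594950 in ≈ 1.980 in

Q = 59589203881/30094594950 in ≈ 1.980 in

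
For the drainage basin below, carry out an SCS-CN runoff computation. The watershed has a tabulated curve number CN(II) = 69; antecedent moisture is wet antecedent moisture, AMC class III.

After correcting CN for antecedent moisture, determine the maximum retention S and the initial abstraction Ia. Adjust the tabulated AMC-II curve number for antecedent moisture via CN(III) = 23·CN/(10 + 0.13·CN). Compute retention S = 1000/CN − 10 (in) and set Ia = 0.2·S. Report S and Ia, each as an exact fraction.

CN(III) from CN(II)=69: (23·69)/(10 + 0.13·69) = 158700/1897 ≈ 83.658
S = 1000/(158700/1897) − 10 = 3100/1587 in ≈ 1.953 in
Initial abstraction Ia = S/5 = (3100/1587)/5 = 620/1587 ≈ 0.391 in

S = 3100/1587 in ≈ 1.953 in; Ia = 620/1587 in ≈ 0.391 in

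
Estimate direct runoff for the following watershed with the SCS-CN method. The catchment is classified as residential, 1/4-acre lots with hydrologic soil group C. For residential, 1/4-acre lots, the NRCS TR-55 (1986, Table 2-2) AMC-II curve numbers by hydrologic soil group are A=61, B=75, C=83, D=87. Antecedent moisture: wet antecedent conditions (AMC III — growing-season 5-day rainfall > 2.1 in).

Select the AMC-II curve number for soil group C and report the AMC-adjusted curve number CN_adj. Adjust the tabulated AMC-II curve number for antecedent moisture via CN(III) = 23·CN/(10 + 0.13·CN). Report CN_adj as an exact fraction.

NRCS table: residential, 1/4-acre lots, soil group C → CN(II) = 83
Wet (AMC III): CN(III) = 23·83/(10 + 0.13·83) = 1909/(2079/100) = 190900/2079 ≈ 91.823

CN_adj = 190900/2079 ≈ 91.823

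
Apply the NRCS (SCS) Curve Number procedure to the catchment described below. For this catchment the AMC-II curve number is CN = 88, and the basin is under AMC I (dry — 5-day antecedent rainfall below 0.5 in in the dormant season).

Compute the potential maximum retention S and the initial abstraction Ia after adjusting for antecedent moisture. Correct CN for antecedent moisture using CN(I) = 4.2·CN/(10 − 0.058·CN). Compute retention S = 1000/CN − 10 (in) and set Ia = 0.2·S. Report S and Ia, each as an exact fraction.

Dry (AMC I): CN(I) = 4.2·88/(10 − 0.058·88) = (1848/5)/(612/125) = 3850/51 ≈ 75.490
Max retention: S = 1000/(3850/51) − 10 = 250/77 in (≈ 3.247 in)
Initial abstraction Ia = S/5 = (250/77)/5 = 50/77 ≈ 0.649 in

S = 250/77 in ≈ 3.247 in; Ia = 50/77 in ≈ 0.649 in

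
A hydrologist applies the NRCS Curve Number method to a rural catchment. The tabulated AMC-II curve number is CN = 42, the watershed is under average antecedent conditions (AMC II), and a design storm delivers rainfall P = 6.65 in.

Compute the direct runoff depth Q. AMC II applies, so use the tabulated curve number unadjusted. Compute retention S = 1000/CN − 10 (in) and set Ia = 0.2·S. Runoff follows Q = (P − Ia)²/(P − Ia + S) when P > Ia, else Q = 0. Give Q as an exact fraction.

AMC II — tabulated CN = 42 applies directly.
Max retention: S = 1000/42 − 10 = 290/21 in (≈ 13.810 in)
Initial abstraction Ia = S/5 = (290/21)/5 = 58/21 ≈ 2.762 in
P − Ia = 6.650 − 2.762 = 1633/420 ≈ 3.888 in (> 0, runoff occurs)
Q: (1633/420)² ÷ (7433/420) = 2666689/3121860 in (≈ 0.854 in)

Q = 2666689/3121860 in ≈ 0.854 in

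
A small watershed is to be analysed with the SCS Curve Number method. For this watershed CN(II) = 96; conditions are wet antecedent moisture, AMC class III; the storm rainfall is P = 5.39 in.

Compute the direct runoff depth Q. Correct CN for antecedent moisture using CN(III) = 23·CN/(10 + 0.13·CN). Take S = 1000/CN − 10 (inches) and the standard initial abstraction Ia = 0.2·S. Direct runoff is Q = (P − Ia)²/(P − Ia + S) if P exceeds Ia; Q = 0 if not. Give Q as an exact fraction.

Wet (AMC III): CN(III) = 23·96/(10 + 0.13·96) = 2208/(562/25) = 27600/281 ≈ 98.221
S = 1000/(27600/281) − 10 = 25/138 in ≈ 0.181 in
Initial abstraction Ia = S/5 = (25/138)/5 = 5/138 ≈ 0.036 in
P − Ia = 5.390 − 0.036 = 36941/6900 ≈ 5.354 in (> 0, runoff occurs)
Runoff Q = (P−Ia)²/(P−Ia+S) = (5.354)²/(5.354+0.181) = 1364637481/263517900 ≈ 5.179 in

Q = 1364637481/263517900 in ≈ 5.179 in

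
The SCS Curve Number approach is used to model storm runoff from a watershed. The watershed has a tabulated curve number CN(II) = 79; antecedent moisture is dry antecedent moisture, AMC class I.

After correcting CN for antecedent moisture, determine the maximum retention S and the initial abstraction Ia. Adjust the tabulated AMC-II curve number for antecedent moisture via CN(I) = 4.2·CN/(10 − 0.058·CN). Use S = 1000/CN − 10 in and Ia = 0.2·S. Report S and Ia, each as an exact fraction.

CN(I) from CN(II)=79: (4.2·79)/(10 − 0.058·79) = 7900/129 ≈ 61.240
Max retention: S = 1000/(7900/129) − 10 = 500/79 in (≈ 6.329 in)
Ia = 0.2S: 0.2·6.329 = 1.266 in (exactly 100/79)

S = 500/79 in ≈ 6.329 in; Ia = 100/79 in ≈ 1.266 in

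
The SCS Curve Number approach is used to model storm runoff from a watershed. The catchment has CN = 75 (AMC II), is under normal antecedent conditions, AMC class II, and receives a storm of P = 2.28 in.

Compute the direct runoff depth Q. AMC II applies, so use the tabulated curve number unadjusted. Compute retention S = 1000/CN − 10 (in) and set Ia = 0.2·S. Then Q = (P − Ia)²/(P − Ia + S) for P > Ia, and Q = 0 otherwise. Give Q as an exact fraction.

AMC II — tabulated CN = 75 applies directly.
Max retention: S = 1000/75 − 10 = 10/3 in (≈ 3.333 in)
Initial abstraction Ia = S/5 = (10/3)/5 = 2/3 ≈ 0.667 in
Since P=2.280 > Ia=0.667: effective rainfall P−Ia = 121/75 in
Runoff Q = (P−Ia)²/(P−Ia+S) = (1.613)²/(1.613+3.333) = 14641/27825 ≈ 0.526 in

Q = 14641/27825 in ≈ 0.526 in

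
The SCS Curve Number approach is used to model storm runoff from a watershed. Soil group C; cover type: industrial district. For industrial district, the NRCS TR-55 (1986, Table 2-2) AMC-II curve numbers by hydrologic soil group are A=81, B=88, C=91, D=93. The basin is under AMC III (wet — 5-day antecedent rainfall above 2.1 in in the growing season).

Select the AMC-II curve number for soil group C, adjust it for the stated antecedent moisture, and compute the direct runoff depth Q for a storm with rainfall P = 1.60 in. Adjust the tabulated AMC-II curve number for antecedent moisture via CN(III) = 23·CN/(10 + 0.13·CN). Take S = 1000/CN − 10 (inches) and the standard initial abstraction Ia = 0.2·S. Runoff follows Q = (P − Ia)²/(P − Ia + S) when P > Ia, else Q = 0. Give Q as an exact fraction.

Q = 31379042/26612495 in ≈ 1.179 in

NRCS table: industrial district, soil group C → CN(II) = 91
Adjust CN=91 to AMC III: 23·91/(10 + 0.13·91) → 2093 ÷ (2183/100) = 209300/2183 ≈ 95.877
S = 1000/(209300/2183) − 10 = 900/2093 in ≈ 0.430 in
Ia = 0.2·(900/2093) = 180/2093 in ≈ 0.086 in
Excess rainfall: 1.600 − 0.086 = 1.514 in; P > Ia so Q > 0
Runoff Q = (P−Ia)²/(P−Ia+S) = (1.514)²/(1.514+0.430) = 31379042/26612495 ≈ 1.179 in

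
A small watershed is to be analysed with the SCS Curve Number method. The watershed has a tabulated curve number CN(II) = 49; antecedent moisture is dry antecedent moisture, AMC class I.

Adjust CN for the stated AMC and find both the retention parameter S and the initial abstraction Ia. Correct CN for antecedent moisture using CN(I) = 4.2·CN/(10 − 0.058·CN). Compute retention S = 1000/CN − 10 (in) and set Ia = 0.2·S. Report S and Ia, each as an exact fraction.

Adjust CN=49 to AMC I: 4.2·49/(10 − 0.058·49) → (1029/5) ÷ (3579/500) = 34300/1193 ≈ 28.751
Retention S: 1000/CN − 10 with CN=28.751 → S = 8500/343 ≈ 24.781 in
Ia = 0.2·(8500/343) = 1700/343 in ≈ 4.956 in

S = 8500/343 in ≈ 24.781 in; Ia = 1700/343 in ≈ 4.956 in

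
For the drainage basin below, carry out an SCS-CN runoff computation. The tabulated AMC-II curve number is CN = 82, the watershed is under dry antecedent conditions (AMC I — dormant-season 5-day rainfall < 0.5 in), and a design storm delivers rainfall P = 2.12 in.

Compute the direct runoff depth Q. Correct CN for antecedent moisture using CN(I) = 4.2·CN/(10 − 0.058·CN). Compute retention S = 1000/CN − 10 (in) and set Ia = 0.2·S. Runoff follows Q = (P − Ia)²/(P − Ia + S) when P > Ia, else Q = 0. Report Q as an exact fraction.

Q = 59459521/324388925 in ≈ 0.183 in

Dry (AMC I): CN(I) = 4.2·82/(10 − 0.058·82) = (1722/5)/(1311/250) = 28700/437 ≈ 65.675
S = 1000/(28700/437) − 10 = 1500/287 in ≈ 5.226 in
Ia = 0.2S: 0.2·5.226 = 1.045 in (exactly 300/287)
P − Ia = 2.120 − 1.045 = 7711/7175 ≈ 1.075 in (> 0, runoff occurs)
Q: (7711/7175)² ÷ (45211/7175) = 59459521/324388925 in (≈ 0.183 in)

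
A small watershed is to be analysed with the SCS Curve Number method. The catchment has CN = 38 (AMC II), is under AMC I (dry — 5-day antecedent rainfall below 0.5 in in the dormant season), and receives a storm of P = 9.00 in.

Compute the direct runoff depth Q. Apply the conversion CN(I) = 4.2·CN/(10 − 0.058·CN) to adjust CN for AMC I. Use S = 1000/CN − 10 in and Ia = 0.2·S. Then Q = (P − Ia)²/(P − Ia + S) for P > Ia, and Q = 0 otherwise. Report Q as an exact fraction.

Dry (AMC I): CN(I) = 4.2·38/(10 − 0.058·38) = (798/5)/(1949/250) = 39900/1949 ≈ 20.472
S = 1000/(39900/1949) − 10 = 15500/399 in ≈ 38.847 in
Ia = 0.2·(15500/399) = 3100/399 in ≈ 7.769 in
P − Ia = 9.000 − 7.769 = 491/399 ≈ 1.231 in (> 0, runoff occurs)
Q = (491/399)²/((491/399) + 15500/399) = (241081/159201)/(15991/399) = 241081/6380409 in ≈ 0.038 in

Q = 241081/6380409 in ≈ 0.038 in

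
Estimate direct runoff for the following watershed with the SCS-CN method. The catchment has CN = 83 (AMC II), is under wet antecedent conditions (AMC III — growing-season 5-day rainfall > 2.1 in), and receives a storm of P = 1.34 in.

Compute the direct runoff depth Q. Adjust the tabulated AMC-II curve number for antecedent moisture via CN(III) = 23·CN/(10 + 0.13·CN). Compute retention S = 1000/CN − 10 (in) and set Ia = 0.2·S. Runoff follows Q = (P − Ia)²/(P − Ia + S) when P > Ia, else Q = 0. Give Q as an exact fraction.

Q = 12299475409/18698941350 in ≈ 0.658 in

Wet (AMC III): CN(III) = 23·83/(10 + 0.13·83) = 1909/(2079/100) = 190900/2079 ≈ 91.823
Max retention: S = 1000/(190900/2079) − 10 = 1700/1909 in (≈ 0.891 in)
Ia = 0.2·(1700/1909) = 340/1909 in ≈ 0.178 in
P − Ia = 1.340 − 0.178 = 110903/95450 ≈ 1.162 in (> 0, runoff occurs)
Q = (110903/95450)²/((110903/95450) + 1700/1909) = (12299475409/9110702500)/(195903/95450) = 12299475409/18698941350 in ≈ 0.658 in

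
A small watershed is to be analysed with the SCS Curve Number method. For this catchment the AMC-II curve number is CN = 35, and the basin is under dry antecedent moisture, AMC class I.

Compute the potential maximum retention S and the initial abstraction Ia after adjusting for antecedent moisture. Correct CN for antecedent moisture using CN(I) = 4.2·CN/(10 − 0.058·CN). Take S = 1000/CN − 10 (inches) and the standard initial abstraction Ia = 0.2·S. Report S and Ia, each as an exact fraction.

Dry (AMC I): CN(I) = 4.2·35/(10 − 0.058·35) = 147/(797/100) = 14700/797 ≈ 18.444
S = 1000/(14700/797) − 10 = 6500/147 in ≈ 44.218 in
Initial abstraction Ia = S/5 = (6500/147)/5 = 1300/147 ≈ 8.844 in

S = 6500/147 in ≈ 44.218 in; Ia = 1300/147 in ≈ 8.844 in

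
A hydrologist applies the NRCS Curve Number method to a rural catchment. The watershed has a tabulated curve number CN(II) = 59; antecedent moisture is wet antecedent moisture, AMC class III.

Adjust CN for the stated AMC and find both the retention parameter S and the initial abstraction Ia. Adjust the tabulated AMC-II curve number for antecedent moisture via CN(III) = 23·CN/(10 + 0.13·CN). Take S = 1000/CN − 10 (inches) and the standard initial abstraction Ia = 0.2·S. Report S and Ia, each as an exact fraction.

Adjust CN=59 to AMC III: 23·59/(10 + 0.13·59) → 1357 ÷ (1767/100) = 135700/1767 ≈ 76.797
Max retention: S = 1000/(135700/1767) − 10 = 4100/1357 in (≈ 3.021 in)
Ia = 0.2S: 0.2·3.021 = 0.604 in (exactly 820/1357)

S = 4100/1357 in ≈ 3.021 in; Ia = 820/1357 in ≈ 0.604 in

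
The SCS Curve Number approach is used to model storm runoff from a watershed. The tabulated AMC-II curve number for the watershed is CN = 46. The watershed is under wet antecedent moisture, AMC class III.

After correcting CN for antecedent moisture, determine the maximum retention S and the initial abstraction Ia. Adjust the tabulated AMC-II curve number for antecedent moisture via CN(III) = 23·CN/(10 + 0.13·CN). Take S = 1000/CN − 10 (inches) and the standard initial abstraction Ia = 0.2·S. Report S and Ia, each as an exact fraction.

Adjust CN=46 to AMC III: 23·46/(10 + 0.13·46) → 1058 ÷ (799/50) = 52900/799 ≈ 66.208
S = 1000/(52900/799) − 10 = 2700/529 in ≈ 5.104 in
Initial abstraction Ia = S/5 = (2700/529)/5 = 540/529 ≈ 1.021 in

S = 2700/529 in ≈ 5.104 in; Ia = 540/529 in ≈ 1.021 in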